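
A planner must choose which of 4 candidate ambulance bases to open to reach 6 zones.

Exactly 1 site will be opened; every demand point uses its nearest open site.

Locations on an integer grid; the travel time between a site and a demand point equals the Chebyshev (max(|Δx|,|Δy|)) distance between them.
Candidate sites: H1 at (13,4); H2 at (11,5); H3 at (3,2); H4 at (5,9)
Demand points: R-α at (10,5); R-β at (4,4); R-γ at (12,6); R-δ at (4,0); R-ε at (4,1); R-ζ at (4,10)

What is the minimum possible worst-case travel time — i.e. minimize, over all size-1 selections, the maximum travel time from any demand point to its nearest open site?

Open {H2}.
  Farthest demand point is R-β at travel time 7 (to H2); all others are ≤ 7.
With {H1} the worst case is 9.
With {H3} the worst case is 9.
No size-1 selection achieves below 7.

7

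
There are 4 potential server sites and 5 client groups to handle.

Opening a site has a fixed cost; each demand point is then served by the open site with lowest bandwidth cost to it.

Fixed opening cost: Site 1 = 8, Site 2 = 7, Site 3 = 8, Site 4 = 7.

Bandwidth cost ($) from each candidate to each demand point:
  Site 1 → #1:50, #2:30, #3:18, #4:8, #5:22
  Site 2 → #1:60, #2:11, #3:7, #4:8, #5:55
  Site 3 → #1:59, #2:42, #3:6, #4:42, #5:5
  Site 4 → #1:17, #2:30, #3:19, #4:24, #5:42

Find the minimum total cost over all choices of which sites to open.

69

Open {Site 2, Site 3, Site 4}: assign each demand point to its cheapest open site.
  #1→Site 4 17, #2→Site 2 11, #3→Site 3 6, #4→Site 2 8, #5→Site 3 5
  bandwidth cost 47, fixed 22 → total 69.
Compare {Site 1, Site 2, Site 3, Site 4}: bandwidth cost 47 + fixed 30 = 77.
Compare {Site 1, Site 2, Site 4}: bandwidth cost 65 + fixed 22 = 87.
Compare {Site 1, Site 3, Site 4}: bandwidth cost 66 + fixed 23 = 89.
All other subsets cost ≥ 77. Minimum total cost: 69.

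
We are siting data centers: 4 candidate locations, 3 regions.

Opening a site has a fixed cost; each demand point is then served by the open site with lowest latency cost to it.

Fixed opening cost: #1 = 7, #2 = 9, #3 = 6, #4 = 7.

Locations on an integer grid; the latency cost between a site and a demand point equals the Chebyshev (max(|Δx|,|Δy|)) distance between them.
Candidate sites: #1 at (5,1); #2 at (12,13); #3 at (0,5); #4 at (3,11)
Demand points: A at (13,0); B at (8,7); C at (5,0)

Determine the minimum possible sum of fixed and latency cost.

Open {#1}: assign each demand point to its cheapest open site.
  A→#1 8, B→#1 6, C→#1 1
  latency cost 15, fixed 7 → total 22.
Compare {#1, #3}: latency cost 15 + fixed 13 = 28.
Compare {#1, #4}: latency cost 14 + fixed 14 = 28.
Compare {#1, #2}: latency cost 15 + fixed 16 = 31.
All other subsets cost ≥ 28. Minimum total cost: 22.

22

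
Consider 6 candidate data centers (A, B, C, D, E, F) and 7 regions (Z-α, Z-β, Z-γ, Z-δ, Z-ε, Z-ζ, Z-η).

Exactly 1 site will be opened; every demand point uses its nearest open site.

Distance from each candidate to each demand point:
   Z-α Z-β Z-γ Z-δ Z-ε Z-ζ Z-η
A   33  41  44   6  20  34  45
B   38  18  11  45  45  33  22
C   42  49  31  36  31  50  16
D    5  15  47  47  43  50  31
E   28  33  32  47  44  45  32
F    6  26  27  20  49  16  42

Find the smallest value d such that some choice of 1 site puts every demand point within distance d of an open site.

45

Open {A}.
  Farthest demand point is Z-η at distance 45 (to A); all others are ≤ 45.
With {B} the worst case is 45.
With {E} the worst case is 47.
No size-1 selection achieves below 45.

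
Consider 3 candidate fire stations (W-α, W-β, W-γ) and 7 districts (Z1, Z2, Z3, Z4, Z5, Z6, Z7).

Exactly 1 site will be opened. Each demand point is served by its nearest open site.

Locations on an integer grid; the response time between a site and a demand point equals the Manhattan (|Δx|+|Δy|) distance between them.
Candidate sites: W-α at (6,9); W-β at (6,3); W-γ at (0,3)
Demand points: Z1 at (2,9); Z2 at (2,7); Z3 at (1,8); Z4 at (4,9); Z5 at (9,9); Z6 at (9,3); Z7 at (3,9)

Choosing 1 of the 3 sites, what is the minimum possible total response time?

33

Open {W-α}.
  Z1→W-α 4, Z2→W-α 6, Z3→W-α 6, Z4→W-α 2, Z5→W-α 3, Z6→W-α 9, Z7→W-α 3  ⇒ total 33.
Compare {W-β}: total 57.
Compare {W-γ}: total 63.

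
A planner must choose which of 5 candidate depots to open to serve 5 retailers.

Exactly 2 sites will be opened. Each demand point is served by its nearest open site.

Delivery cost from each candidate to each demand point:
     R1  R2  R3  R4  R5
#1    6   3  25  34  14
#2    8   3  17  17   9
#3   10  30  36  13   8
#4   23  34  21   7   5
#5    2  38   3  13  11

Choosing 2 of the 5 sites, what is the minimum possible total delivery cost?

Open {#2, #5}.
  R1→#5 2, R2→#2 3, R3→#5 3, R4→#5 13, R5→#2 9  ⇒ total 30.
Compare {#1, #5}: total 32.
Compare {#2, #4}: total 40.
No size-2 selection does better; minimum is 30.

30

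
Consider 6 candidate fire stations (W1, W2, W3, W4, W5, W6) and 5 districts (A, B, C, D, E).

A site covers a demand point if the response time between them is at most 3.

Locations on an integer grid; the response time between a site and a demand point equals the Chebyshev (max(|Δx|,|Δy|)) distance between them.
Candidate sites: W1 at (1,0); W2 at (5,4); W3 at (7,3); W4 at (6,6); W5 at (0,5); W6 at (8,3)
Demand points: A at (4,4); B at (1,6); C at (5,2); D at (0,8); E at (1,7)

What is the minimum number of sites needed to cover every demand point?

Coverage sets (demand points within 3 of each site):
  W1: {}
  W2: {A, C}
  W3: {A, C}
  W4: {A}
  W5: {B, D, E}
  W6: {C}
No single site covers all 5 demand points.
But {W2, W5} covers everything, so the minimum is 2.

2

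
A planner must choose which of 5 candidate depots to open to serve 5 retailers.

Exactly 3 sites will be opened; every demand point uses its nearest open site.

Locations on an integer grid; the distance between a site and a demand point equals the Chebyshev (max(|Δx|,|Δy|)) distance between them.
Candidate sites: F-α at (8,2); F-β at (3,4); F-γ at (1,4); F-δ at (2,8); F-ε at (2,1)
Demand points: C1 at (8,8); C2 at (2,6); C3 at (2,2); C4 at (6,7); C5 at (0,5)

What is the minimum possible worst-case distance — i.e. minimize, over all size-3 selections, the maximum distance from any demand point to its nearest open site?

Open {F-α, F-β, F-γ}.
  Farthest demand point is C1 at distance 5 (to F-β); all others are ≤ 5.
With {F-α, F-β, F-δ} the worst case is 5.
With {F-α, F-β, F-ε} the worst case is 5.
No size-3 selection achieves below 5.

5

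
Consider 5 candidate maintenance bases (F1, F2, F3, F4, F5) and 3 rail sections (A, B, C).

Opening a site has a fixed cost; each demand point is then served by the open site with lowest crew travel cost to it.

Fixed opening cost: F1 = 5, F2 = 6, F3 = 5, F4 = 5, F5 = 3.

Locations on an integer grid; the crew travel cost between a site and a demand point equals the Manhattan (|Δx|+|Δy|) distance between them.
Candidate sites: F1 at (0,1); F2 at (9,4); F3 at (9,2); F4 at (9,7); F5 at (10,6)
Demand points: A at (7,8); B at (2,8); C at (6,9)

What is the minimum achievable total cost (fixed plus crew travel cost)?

21

Open {F4}: assign each demand point to its cheapest open site.
  A→F4 3, B→F4 8, C→F4 5
  crew travel cost 16, fixed 5 → total 21.
Compare {F4, F5}: crew travel cost 16 + fixed 8 = 24.
Compare {F5}: crew travel cost 22 + fixed 3 = 25.
Compare {F1, F4}: crew travel cost 16 + fixed 10 = 26.
All other subsets cost ≥ 24. Minimum total cost: 21.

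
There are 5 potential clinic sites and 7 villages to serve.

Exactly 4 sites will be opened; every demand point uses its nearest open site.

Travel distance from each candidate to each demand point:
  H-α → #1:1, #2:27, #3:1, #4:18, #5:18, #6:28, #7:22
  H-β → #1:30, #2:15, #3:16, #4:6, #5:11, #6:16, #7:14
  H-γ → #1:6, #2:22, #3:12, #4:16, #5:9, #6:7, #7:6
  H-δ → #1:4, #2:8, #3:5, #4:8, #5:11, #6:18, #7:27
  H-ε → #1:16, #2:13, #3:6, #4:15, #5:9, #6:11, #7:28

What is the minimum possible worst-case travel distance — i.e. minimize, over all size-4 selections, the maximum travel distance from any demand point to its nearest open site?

Open {H-α, H-β, H-γ, H-δ}.
  Farthest demand point is #5 at travel distance 9 (to H-γ); all others are ≤ 9.
With {H-α, H-γ, H-δ, H-ε} the worst case is 9.
With {H-β, H-γ, H-δ, H-ε} the worst case is 9.
No size-4 selection achieves below 9.

9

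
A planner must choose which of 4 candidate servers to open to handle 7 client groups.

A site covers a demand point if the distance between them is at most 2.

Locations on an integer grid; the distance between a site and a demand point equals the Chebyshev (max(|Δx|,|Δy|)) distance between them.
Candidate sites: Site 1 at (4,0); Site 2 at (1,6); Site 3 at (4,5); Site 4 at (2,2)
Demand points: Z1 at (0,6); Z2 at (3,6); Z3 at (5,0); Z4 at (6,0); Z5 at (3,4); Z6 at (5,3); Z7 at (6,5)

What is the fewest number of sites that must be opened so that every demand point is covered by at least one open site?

Coverage sets (demand points within 2 of each site):
  Site 1: {Z3, Z4}
  Site 2: {Z1, Z2, Z5}
  Site 3: {Z2, Z5, Z6, Z7}
  Site 4: {Z5}
No 2 sites suffice: every size-2 union leaves at least one demand point uncovered.
But {Site 1, Site 2, Site 3} covers everything, so the minimum is 3.

3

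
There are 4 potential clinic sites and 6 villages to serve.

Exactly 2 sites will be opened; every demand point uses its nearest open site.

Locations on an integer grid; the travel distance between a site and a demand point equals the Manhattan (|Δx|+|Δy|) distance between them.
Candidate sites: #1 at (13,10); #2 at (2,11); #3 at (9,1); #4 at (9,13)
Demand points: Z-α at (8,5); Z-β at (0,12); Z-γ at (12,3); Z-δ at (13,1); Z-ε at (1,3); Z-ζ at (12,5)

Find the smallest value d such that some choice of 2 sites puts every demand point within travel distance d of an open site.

Open {#2, #3}.
  Farthest demand point is Z-ε at travel distance 9 (to #2); all others are ≤ 9.
With {#1, #2} the worst case is 10.
With {#3, #4} the worst case is 10.
No size-2 selection achieves below 9.

9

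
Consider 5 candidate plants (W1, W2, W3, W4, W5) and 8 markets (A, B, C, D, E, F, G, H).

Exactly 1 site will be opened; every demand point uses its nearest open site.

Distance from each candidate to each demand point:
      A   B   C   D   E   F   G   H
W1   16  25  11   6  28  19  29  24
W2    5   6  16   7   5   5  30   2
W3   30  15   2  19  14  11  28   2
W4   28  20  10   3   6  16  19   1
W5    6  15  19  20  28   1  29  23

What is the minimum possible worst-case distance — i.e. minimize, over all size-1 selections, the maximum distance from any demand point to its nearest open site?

28

Open {W4}.
  Farthest demand point is A at distance 28 (to W4); all others are ≤ 28.
With {W1} the worst case is 29.
With {W5} the worst case is 29.
No size-1 selection achieves below 28.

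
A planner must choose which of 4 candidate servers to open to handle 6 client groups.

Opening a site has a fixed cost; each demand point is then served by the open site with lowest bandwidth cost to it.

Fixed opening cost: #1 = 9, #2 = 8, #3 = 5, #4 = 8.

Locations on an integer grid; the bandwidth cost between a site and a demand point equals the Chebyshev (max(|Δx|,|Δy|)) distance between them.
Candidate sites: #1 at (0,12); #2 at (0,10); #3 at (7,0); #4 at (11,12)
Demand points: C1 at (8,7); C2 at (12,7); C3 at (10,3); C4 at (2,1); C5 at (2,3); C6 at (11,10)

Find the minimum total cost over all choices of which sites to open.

Open {#3, #4}: assign each demand point to its cheapest open site.
  C1→#4 5, C2→#4 5, C3→#3 3, C4→#3 5, C5→#3 5, C6→#4 2
  bandwidth cost 25, fixed 13 → total 38.
Compare {#3}: bandwidth cost 37 + fixed 5 = 42.
Compare {#2, #3, #4}: bandwidth cost 25 + fixed 21 = 46.
Compare {#1, #3, #4}: bandwidth cost 25 + fixed 22 = 47.
All other subsets cost ≥ 42. Minimum total cost: 38.

38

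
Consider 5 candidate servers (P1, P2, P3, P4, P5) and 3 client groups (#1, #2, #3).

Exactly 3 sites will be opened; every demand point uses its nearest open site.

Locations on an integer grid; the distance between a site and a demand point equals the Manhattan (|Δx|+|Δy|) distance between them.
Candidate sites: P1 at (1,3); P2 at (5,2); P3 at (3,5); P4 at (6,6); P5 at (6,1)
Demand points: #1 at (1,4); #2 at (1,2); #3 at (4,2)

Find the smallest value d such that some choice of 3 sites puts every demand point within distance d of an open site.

Open {P1, P2, P3}.
  Farthest demand point is #1 at distance 1 (to P1); all others are ≤ 1.
With {P1, P2, P4} the worst case is 1.
With {P1, P2, P5} the worst case is 1.
No size-3 selection achieves below 1.

1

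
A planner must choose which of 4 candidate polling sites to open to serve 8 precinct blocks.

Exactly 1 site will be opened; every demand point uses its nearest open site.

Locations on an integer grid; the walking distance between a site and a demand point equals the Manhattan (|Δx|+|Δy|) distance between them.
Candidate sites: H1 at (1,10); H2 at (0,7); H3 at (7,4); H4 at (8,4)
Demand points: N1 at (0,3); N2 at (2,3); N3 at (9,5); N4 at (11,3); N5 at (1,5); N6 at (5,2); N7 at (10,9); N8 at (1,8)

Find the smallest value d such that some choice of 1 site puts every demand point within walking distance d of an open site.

Open {H3}.
  Farthest demand point is N8 at walking distance 10 (to H3); all others are ≤ 10.
With {H4} the worst case is 11.
With {H2} the worst case is 15.
No size-1 selection achieves below 10.

10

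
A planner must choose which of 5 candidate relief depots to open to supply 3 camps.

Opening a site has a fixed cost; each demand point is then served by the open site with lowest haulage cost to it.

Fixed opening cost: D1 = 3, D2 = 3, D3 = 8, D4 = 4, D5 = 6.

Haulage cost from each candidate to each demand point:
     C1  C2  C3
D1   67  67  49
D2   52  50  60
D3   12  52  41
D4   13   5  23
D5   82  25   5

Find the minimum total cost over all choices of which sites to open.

33

Open {D4, D5}: assign each demand point to its cheapest open site.
  C1→D4 13, C2→D4 5, C3→D5 5
  haulage cost 23, fixed 10 → total 33.
Compare {D1, D4, D5}: haulage cost 23 + fixed 13 = 36.
Compare {D2, D4, D5}: haulage cost 23 + fixed 13 = 36.
Compare {D1, D2, D4, D5}: haulage cost 23 + fixed 16 = 39.
All other subsets cost ≥ 36. Minimum total cost: 33.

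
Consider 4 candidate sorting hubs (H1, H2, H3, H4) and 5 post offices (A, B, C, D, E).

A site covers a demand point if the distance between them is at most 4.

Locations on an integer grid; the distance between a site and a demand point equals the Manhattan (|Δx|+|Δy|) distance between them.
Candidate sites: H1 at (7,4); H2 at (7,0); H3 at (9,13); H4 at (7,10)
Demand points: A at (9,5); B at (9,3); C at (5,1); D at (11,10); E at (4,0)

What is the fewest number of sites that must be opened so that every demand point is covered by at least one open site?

Coverage sets (demand points within 4 of each site):
  H1: {A, B}
  H2: {C, E}
  H3: {}
  H4: {D}
No 2 sites suffice: every size-2 union leaves at least one demand point uncovered.
But {H1, H2, H4} covers everything, so the minimum is 3.

3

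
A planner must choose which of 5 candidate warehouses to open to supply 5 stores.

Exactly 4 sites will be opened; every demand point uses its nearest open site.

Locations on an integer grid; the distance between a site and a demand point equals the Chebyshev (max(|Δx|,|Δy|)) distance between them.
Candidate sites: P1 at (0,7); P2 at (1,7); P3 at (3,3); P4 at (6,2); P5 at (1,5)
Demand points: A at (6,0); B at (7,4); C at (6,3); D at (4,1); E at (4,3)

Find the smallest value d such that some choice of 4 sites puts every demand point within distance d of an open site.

2

Open {P1, P2, P3, P4}.
  Farthest demand point is A at distance 2 (to P4); all others are ≤ 2.
With {P1, P2, P4, P5} the worst case is 2.
With {P1, P3, P4, P5} the worst case is 2.
No size-4 selection achieves below 2.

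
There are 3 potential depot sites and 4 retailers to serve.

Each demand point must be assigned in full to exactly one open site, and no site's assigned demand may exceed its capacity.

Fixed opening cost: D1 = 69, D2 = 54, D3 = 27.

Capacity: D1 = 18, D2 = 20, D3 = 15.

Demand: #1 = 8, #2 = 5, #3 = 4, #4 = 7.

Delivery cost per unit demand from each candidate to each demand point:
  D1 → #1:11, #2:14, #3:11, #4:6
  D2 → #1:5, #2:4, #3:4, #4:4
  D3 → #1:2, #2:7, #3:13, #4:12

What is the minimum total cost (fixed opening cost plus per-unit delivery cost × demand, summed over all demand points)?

161

Open {D2, D3}; cheapest assignment that respects the capacities:
  D2 (cap 20, load 16): #2, #3, #4 — cost 5×4 + 4×4 + 7×4 = 64
  D3 (cap 15, load 8): #1 — cost 8×2 = 16
  Shipping 80, fixed 81 → total 161.
  Any other capacity-feasible assignment to {D2, D3} ships for at least 80.
Compare {D1, D2, D3}: its best feasible assignment gives total 230.
Compare {D1, D3}: its best feasible assignment gives total 233.
Every other set of open sites that can feasibly serve all demand totals ≥ 230 even under its best assignment. Minimum: 161.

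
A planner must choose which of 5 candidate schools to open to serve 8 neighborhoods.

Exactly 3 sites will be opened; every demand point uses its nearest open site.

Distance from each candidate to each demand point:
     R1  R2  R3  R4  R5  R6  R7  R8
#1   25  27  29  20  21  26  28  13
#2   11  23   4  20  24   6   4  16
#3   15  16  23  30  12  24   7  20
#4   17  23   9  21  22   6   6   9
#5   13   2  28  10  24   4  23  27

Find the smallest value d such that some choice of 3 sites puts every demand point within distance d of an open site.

13

Open {#3, #4, #5}.
  Farthest demand point is R1 at distance 13 (to #5); all others are ≤ 13.
With {#2, #3, #5} the worst case is 16.
With {#1, #2, #3} the worst case is 20.
No size-3 selection achieves below 13.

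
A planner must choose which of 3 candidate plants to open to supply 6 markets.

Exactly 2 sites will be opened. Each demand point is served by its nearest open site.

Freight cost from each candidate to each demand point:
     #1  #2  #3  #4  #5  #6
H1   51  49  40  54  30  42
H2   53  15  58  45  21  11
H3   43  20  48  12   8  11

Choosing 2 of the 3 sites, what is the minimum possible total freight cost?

134

Open {H1, H3}.
  #1→H3 43, #2→H3 20, #3→H1 40, #4→H3 12, #5→H3 8, #6→H3 11  ⇒ total 134.
Compare {H2, H3}: total 137.
Compare {H1, H2}: total 183.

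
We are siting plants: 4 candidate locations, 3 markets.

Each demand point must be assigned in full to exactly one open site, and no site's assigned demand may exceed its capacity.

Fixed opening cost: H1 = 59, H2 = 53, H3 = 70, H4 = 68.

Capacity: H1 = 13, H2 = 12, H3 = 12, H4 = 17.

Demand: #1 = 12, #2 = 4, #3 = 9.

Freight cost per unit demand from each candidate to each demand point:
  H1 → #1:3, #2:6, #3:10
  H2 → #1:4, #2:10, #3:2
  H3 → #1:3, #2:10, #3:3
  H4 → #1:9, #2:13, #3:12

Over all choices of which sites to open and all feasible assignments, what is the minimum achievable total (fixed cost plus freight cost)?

Open {H1, H2, H3}; cheapest assignment that respects the capacities:
  H1 (cap 13, load 4): #2 — cost 4×6 = 24
  H2 (cap 12, load 9): #3 — cost 9×2 = 18
  H3 (cap 12, load 12): #1 — cost 12×3 = 36
  Shipping 78, fixed 182 → total 260.
  Any other capacity-feasible assignment to {H1, H2, H3} ships for at least 78.
Compare {H1, H2}: its best feasible assignment gives total 274.
Compare {H1, H3}: its best feasible assignment gives total 279.
Every other set of open sites that can feasibly serve all demand totals ≥ 274 even under its best assignment. Minimum: 260.

260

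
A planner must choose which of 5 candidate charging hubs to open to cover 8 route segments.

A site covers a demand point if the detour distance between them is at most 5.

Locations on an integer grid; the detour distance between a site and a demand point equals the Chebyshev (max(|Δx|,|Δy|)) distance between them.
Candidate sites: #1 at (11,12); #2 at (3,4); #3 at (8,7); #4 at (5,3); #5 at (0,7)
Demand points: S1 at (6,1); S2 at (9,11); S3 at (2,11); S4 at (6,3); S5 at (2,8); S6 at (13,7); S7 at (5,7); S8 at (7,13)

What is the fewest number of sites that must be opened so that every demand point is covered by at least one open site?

3

Coverage sets (demand points within 5 of each site):
  #1: {S2, S6, S8}
  #2: {S1, S4, S5, S7}
  #3: {S2, S4, S6, S7}
  #4: {S1, S4, S5, S7}
  #5: {S3, S5, S7}
No 2 sites suffice: every size-2 union leaves at least one demand point uncovered.
But {#1, #2, #5} covers everything, so the minimum is 3.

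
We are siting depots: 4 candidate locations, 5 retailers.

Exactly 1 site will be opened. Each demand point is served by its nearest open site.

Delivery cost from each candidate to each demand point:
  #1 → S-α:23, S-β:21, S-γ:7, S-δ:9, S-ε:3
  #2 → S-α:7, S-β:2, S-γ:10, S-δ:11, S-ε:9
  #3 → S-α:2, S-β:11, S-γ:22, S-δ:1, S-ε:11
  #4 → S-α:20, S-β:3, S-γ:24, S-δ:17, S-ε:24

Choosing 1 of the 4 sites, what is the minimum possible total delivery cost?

Open {#2}.
  S-α→#2 7, S-β→#2 2, S-γ→#2 10, S-δ→#2 11, S-ε→#2 9  ⇒ total 39.
Compare {#3}: total 47.
Compare {#1}: total 63.
No size-1 selection does better; minimum is 39.

39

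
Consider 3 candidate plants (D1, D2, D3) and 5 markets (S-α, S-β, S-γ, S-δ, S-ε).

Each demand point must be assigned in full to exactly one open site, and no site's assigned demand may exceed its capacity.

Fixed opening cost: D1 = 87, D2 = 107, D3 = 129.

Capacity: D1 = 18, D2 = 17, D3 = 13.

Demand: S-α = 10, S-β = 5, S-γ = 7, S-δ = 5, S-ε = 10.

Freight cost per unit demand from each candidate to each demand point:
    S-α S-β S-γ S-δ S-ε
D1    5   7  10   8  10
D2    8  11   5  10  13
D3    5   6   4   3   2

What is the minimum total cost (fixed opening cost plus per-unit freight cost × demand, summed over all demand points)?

Open {D1, D2, D3}; cheapest assignment that respects the capacities:
  D1 (cap 18, load 15): S-α, S-β — cost 10×5 + 5×7 = 85
  D2 (cap 17, load 12): S-γ, S-δ — cost 7×5 + 5×10 = 85
  D3 (cap 13, load 10): S-ε — cost 10×2 = 20
  Shipping 190, fixed 323 → total 513.
  Any other capacity-feasible assignment to {D1, D2, D3} ships for at least 190.
Total demand is 37 and no other set of sites has combined capacity ≥ 37, so {D1, D2, D3} is the only feasible choice of open sites. Minimum: 513.

513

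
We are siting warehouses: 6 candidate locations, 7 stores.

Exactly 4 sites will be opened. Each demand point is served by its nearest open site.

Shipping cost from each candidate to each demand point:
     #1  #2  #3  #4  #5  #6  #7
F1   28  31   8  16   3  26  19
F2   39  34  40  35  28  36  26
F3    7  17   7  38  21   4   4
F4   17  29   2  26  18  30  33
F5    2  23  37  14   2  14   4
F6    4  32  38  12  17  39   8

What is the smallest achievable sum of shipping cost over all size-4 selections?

43

Open {F3, F4, F5, F6}.
  #1→F5 2, #2→F3 17, #3→F4 2, #4→F6 12, #5→F5 2, #6→F3 4, #7→F3 4  ⇒ total 43.
Compare {F1, F3, F4, F5}: total 45.
Compare {F2, F3, F4, F5}: total 45.
No size-4 selection does better; minimum is 43.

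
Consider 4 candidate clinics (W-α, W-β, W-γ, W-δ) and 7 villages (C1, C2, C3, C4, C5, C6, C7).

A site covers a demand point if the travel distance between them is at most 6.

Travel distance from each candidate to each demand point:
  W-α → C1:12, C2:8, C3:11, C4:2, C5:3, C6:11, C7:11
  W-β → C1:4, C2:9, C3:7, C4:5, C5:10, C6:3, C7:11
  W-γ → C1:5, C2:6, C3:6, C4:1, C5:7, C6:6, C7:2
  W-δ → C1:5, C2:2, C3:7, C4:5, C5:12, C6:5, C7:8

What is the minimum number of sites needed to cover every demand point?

Coverage sets (demand points within 6 of each site):
  W-α: {C4, C5}
  W-β: {C1, C4, C6}
  W-γ: {C1, C2, C3, C4, C6, C7}
  W-δ: {C1, C2, C4, C6}
No single site covers all 7 demand points.
But {W-α, W-γ} covers everything, so the minimum is 2.

2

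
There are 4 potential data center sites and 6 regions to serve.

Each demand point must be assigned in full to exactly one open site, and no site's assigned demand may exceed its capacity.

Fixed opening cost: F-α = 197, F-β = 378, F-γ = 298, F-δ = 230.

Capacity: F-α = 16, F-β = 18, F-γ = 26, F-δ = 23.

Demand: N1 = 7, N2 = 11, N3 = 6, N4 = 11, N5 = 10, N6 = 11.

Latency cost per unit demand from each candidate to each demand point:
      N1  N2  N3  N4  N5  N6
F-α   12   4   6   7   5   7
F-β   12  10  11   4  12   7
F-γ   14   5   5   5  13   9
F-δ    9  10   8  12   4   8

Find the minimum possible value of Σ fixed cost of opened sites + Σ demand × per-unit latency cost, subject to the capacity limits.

Open {F-α, F-γ, F-δ}; cheapest assignment that respects the capacities:
  F-α (cap 16, load 11): N6 — cost 11×7 = 77
  F-γ (cap 26, load 22): N2, N4 — cost 11×5 + 11×5 = 110
  F-δ (cap 23, load 23): N1, N3, N5 — cost 7×9 + 6×8 + 10×4 = 151
  Shipping 338, fixed 725 → total 1063.
  Any other capacity-feasible assignment to {F-α, F-γ, F-δ} ships for at least 338.
Compare {F-α, F-β, F-δ}: its best feasible assignment gives total 1217.
Compare {F-α, F-β, F-γ}: its best feasible assignment gives total 1230.
Every other set of open sites that can feasibly serve all demand totals ≥ 1217 even under its best assignment. Minimum: 1063.

1063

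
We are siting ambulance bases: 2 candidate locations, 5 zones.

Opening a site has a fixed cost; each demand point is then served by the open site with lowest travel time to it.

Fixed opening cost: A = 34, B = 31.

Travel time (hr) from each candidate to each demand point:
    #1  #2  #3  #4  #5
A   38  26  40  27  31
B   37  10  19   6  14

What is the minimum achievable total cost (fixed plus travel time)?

117

Open {B}: assign each demand point to its cheapest open site.
  #1→B 37, #2→B 10, #3→B 19, #4→B 6, #5→B 14
  travel time 86, fixed 31 → total 117.
Compare {A, B}: travel time 86 + fixed 65 = 151.
Compare {A}: travel time 162 + fixed 34 = 196.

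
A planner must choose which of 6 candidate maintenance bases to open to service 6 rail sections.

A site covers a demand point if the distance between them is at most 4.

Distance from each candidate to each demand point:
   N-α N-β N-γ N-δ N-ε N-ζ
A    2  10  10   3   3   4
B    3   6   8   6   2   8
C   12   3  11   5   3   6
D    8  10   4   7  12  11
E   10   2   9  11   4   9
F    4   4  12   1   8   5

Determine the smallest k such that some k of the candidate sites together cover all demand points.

Coverage sets (demand points within 4 of each site):
  A: {N-α, N-δ, N-ε, N-ζ}
  B: {N-α, N-ε}
  C: {N-β, N-ε}
  D: {N-γ}
  E: {N-β, N-ε}
  F: {N-α, N-β, N-δ}
No 2 sites suffice: every size-2 union leaves at least one demand point uncovered.
But {A, C, D} covers everything, so the minimum is 3.

3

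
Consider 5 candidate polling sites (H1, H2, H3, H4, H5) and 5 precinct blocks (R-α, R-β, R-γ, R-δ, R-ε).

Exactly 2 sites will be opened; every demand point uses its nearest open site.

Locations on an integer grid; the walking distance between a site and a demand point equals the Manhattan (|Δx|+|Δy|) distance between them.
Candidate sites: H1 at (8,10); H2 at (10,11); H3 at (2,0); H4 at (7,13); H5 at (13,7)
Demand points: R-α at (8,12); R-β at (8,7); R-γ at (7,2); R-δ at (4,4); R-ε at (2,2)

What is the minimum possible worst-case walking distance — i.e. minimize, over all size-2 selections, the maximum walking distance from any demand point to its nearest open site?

Open {H1, H3}.
  Farthest demand point is R-γ at walking distance 7 (to H3); all others are ≤ 7.
With {H2, H3} the worst case is 7.
With {H3, H4} the worst case is 7.
No size-2 selection achieves below 7.

7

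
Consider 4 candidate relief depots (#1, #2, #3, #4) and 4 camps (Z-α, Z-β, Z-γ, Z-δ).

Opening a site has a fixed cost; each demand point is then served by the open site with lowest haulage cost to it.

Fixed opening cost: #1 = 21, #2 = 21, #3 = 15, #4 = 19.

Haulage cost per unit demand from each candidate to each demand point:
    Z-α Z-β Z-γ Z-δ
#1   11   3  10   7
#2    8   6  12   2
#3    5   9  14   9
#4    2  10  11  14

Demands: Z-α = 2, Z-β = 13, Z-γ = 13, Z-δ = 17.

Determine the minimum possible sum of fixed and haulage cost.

Open {#1, #2}: assign each demand point to its cheapest open site.
  Z-α→#2 2×8=16, Z-β→#1 13×3=39, Z-γ→#1 13×10=130, Z-δ→#2 17×2=34
  haulage cost 219, fixed 42 → total 261.
Compare {#1, #2, #4}: haulage cost 207 + fixed 61 = 268.
Compare {#1, #2, #3}: haulage cost 213 + fixed 57 = 270.
Compare {#1, #2, #3, #4}: haulage cost 207 + fixed 76 = 283.
All other subsets cost ≥ 268. Minimum total cost: 261.

261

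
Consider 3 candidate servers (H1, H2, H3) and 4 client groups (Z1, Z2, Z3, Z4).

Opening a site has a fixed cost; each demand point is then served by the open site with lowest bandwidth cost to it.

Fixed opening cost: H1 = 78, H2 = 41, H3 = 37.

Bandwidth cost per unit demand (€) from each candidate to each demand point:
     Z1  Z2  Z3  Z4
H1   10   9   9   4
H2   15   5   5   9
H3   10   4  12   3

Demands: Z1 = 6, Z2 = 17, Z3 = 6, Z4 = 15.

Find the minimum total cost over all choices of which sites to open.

281

Open {H2, H3}: assign each demand point to its cheapest open site.
  Z1→H3 6×10=60, Z2→H3 17×4=68, Z3→H2 6×5=30, Z4→H3 15×3=45
  bandwidth cost 203, fixed 78 → total 281.
Compare {H3}: bandwidth cost 245 + fixed 37 = 282.
Compare {H1, H3}: bandwidth cost 227 + fixed 115 = 342.
Compare {H1, H2}: bandwidth cost 235 + fixed 119 = 354.
All other subsets cost ≥ 282. Minimum total cost: 281.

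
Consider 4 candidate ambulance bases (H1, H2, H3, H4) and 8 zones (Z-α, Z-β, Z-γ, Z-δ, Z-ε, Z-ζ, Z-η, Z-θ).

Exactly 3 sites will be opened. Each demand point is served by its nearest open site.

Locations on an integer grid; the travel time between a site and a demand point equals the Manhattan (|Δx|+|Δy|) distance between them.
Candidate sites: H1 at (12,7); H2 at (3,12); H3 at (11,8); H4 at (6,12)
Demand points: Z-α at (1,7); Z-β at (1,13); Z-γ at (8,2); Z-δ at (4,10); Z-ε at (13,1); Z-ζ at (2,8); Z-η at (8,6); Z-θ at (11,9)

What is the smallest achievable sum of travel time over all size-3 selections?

40

Open {H1, H2, H3}.
  Z-α→H2 7, Z-β→H2 3, Z-γ→H1 9, Z-δ→H2 3, Z-ε→H1 7, Z-ζ→H2 5, Z-η→H1 5, Z-θ→H3 1  ⇒ total 40.
Compare {H1, H2, H4}: total 42.
Compare {H2, H3, H4}: total 42.
No size-3 selection does better; minimum is 40.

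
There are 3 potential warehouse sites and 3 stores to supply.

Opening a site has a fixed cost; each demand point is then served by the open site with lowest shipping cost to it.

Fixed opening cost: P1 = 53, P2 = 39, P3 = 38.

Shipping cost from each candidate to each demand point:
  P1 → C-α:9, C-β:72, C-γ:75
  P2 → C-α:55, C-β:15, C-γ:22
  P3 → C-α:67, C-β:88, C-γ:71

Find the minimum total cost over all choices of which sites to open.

Open {P2}: assign each demand point to its cheapest open site.
  C-α→P2 55, C-β→P2 15, C-γ→P2 22
  shipping cost 92, fixed 39 → total 131.
Compare {P1, P2}: shipping cost 46 + fixed 92 = 138.
Compare {P2, P3}: shipping cost 92 + fixed 77 = 169.
Compare {P1, P2, P3}: shipping cost 46 + fixed 130 = 176.
All other subsets cost ≥ 138. Minimum total cost: 131.

131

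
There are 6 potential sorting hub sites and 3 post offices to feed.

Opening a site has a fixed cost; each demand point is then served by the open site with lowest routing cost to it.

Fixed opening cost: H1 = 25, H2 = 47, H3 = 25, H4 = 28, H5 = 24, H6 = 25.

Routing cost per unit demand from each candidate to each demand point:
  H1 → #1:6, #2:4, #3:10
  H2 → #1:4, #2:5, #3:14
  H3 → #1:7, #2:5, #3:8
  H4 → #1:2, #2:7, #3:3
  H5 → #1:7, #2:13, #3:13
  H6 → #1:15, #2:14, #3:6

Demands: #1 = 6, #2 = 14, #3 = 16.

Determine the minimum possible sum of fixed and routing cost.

Open {H1, H4}: assign each demand point to its cheapest open site.
  #1→H4 6×2=12, #2→H1 14×4=56, #3→H4 16×3=48
  routing cost 116, fixed 53 → total 169.
Compare {H3, H4}: routing cost 130 + fixed 53 = 183.
Compare {H4}: routing cost 158 + fixed 28 = 186.
Compare {H1, H4, H5}: routing cost 116 + fixed 77 = 193.
All other subsets cost ≥ 183. Minimum total cost: 169.

169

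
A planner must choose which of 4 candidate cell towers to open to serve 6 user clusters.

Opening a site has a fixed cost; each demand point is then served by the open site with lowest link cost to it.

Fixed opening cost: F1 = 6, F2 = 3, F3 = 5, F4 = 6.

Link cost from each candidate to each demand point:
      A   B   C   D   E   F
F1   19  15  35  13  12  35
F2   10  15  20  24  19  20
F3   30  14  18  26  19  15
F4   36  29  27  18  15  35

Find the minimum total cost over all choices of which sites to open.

Open {F1, F2, F3}: assign each demand point to its cheapest open site.
  A→F2 10, B→F3 14, C→F3 18, D→F1 13, E→F1 12, F→F3 15
  link cost 82, fixed 14 → total 96.
Compare {F1, F2}: link cost 90 + fixed 9 = 99.
Compare {F1, F3}: link cost 91 + fixed 11 = 102.
Compare {F1, F2, F3, F4}: link cost 82 + fixed 20 = 102.
All other subsets cost ≥ 99. Minimum total cost: 96.

96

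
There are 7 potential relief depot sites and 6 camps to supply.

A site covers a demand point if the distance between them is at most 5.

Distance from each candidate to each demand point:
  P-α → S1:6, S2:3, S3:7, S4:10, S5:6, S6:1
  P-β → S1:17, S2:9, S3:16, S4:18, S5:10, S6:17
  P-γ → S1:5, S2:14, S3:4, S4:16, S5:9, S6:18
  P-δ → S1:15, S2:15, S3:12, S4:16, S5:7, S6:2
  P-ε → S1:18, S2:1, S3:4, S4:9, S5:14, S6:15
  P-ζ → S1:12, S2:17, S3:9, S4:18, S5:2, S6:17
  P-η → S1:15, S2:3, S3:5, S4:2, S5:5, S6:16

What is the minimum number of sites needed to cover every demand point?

Coverage sets (demand points within 5 of each site):
  P-α: {S2, S6}
  P-β: {}
  P-γ: {S1, S3}
  P-δ: {S6}
  P-ε: {S2, S3}
  P-ζ: {S5}
  P-η: {S2, S3, S4, S5}
No 2 sites suffice: every size-2 union leaves at least one demand point uncovered.
But {P-α, P-γ, P-η} covers everything, so the minimum is 3.

3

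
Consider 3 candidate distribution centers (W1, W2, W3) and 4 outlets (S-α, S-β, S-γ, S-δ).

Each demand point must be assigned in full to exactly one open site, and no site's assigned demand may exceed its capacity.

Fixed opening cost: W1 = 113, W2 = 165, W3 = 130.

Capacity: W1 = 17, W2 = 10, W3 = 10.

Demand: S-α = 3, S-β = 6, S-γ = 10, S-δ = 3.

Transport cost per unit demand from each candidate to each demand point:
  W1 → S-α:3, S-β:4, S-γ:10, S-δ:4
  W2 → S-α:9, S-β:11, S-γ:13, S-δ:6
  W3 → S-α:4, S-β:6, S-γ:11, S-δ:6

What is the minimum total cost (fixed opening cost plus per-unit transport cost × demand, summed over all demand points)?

Open {W1, W3}; cheapest assignment that respects the capacities:
  W1 (cap 17, load 16): S-β, S-γ — cost 6×4 + 10×10 = 124
  W3 (cap 10, load 6): S-α, S-δ — cost 3×4 + 3×6 = 30
  Shipping 154, fixed 243 → total 397.
  Any other capacity-feasible assignment to {W1, W3} ships for at least 154.
Compare {W1, W2}: its best feasible assignment gives total 447.
Compare {W1, W2, W3}: its best feasible assignment gives total 562.
Every other set of open sites that can feasibly serve all demand totals ≥ 447 even under its best assignment. Minimum: 397.

397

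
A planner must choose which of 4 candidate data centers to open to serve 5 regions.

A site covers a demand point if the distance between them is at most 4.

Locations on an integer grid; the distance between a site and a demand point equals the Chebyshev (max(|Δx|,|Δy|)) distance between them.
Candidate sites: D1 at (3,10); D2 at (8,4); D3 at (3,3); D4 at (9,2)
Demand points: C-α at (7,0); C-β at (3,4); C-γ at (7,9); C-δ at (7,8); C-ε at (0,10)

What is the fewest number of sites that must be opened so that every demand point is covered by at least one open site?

2

Coverage sets (demand points within 4 of each site):
  D1: {C-γ, C-δ, C-ε}
  D2: {C-α, C-δ}
  D3: {C-α, C-β}
  D4: {C-α}
No single site covers all 5 demand points.
But {D1, D3} covers everything, so the minimum is 2.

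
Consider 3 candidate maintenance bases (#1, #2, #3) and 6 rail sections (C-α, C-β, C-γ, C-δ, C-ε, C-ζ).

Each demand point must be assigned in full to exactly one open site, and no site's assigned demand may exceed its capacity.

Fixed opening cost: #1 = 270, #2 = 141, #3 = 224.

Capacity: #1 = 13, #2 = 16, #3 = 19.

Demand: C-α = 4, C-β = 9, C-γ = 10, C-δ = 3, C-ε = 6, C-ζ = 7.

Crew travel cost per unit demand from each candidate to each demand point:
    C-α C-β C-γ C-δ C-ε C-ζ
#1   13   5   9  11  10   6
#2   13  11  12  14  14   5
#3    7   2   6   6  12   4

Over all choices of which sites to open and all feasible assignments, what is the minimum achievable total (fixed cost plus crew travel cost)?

893

Open {#1, #2, #3}; cheapest assignment that respects the capacities:
  #1 (cap 13, load 13): C-α, C-δ, C-ε — cost 4×13 + 3×11 + 6×10 = 145
  #2 (cap 16, load 7): C-ζ — cost 7×5 = 35
  #3 (cap 19, load 19): C-β, C-γ — cost 9×2 + 10×6 = 78
  Shipping 258, fixed 635 → total 893.
  Any other capacity-feasible assignment to {#1, #2, #3} ships for at least 258.
Total demand is 39 and no other set of sites has combined capacity ≥ 39, so {#1, #2, #3} is the only feasible choice of open sites. Minimum: 893.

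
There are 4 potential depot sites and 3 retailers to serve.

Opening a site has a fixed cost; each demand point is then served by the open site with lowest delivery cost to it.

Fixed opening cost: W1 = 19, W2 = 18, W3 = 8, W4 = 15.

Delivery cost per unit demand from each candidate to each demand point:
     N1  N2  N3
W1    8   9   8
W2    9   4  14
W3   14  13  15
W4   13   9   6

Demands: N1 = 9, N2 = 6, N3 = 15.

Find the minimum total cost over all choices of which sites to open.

Open {W2, W4}: assign each demand point to its cheapest open site.
  N1→W2 9×9=81, N2→W2 6×4=24, N3→W4 15×6=90
  delivery cost 195, fixed 33 → total 228.
Compare {W2, W3, W4}: delivery cost 195 + fixed 41 = 236.
Compare {W1, W2, W4}: delivery cost 186 + fixed 52 = 238.
Compare {W1, W2, W3, W4}: delivery cost 186 + fixed 60 = 246.
All other subsets cost ≥ 236. Minimum total cost: 228.

228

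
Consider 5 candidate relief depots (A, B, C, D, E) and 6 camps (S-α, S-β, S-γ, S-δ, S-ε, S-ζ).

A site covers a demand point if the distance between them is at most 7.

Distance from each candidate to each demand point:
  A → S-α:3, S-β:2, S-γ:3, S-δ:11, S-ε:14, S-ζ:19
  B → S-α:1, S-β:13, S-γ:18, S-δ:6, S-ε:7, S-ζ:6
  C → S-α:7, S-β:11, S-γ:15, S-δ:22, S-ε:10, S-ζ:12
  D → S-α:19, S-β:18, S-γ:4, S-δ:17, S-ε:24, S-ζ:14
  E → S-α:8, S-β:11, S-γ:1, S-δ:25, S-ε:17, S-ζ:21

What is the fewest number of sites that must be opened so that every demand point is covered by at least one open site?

Coverage sets (demand points within 7 of each site):
  A: {S-α, S-β, S-γ}
  B: {S-α, S-δ, S-ε, S-ζ}
  C: {S-α}
  D: {S-γ}
  E: {S-γ}
No single site covers all 6 demand points.
But {A, B} covers everything, so the minimum is 2.

2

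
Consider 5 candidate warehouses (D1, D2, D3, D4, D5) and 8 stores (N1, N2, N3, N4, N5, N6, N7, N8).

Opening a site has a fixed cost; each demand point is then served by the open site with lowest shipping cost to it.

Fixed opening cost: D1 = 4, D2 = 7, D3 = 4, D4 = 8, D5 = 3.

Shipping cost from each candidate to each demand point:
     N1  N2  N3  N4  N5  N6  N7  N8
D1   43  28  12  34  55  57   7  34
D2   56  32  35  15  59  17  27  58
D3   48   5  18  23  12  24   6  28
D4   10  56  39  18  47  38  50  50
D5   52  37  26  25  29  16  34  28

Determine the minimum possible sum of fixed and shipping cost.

Open {D1, D3, D4, D5}: assign each demand point to its cheapest open site.
  N1→D4 10, N2→D3 5, N3→D1 12, N4→D4 18, N5→D3 12, N6→D5 16, N7→D3 6, N8→D3 28
  shipping cost 107, fixed 19 → total 126.
Compare {D3, D4, D5}: shipping cost 113 + fixed 15 = 128.
Compare {D1, D2, D3, D4}: shipping cost 105 + fixed 23 = 128.
Compare {D2, D3, D4}: shipping cost 111 + fixed 19 = 130.
All other subsets cost ≥ 128. Minimum total cost: 126.

126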